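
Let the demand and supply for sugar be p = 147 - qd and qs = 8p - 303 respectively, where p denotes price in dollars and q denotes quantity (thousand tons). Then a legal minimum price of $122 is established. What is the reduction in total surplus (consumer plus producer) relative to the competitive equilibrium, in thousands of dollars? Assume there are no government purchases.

Rearranging demand gives qd = 147 - p. Equilibrium: 147 - p = 8p - 303, so 450 = 9p and p* = 50, q* = 97.
Because the floor (122) lies above the market-clearing price, it is binding.
At p = 122: qd = 147 - 122 = 25 and qs = 8·122 - 303 = 673.
Quantity traded falls to 25. At q = 25 the demand price is 147 - 25 = 122 and the supply price is (303 + 25)/8 = 41.
Deadweight loss = ½ · (122 - 41) · (97 - 25) = ½ · 81 · 72 = 2916.

2916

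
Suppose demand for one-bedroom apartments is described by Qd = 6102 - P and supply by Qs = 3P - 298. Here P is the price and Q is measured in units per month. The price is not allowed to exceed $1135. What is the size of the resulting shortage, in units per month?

Equilibrium: 6102 - P = 3P - 298, so 6400 = 4P and P* = 1600, Q* = 4502.
Since 1135 < 1600, the ceiling is binding.
At P = 1135: Qd = 6102 - 1135 = 4967 and Qs = 3·1135 - 298 = 3107.
Shortage = Qd - Qs = 4967 - 3107 = 1860.

1860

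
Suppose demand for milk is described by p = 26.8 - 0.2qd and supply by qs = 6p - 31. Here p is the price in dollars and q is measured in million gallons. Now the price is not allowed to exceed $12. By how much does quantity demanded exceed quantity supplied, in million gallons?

33

Rearranging demand gives qd = 134 - 5p. Setting quantity demanded equal to quantity supplied, 134 - 5p = 6p - 31, gives p* = 15 and q* = 59.
Since 12 < 15, the ceiling is binding.
At p = 12: qd = 134 - 5·12 = 74 and qs = 6·12 - 31 = 41.
Shortage = qd - qs = 74 - 41 = 33.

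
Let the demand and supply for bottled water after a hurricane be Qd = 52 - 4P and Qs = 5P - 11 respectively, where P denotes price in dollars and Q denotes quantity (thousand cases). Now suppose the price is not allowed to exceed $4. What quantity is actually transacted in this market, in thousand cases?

9

Setting quantity demanded equal to quantity supplied, 52 - 4P = 5P - 11, gives P* = 7 and Q* = 24.
The ceiling of 4 is below the equilibrium price 7, so it binds.
At P = 4: Qd = 52 - 4·4 = 36 and Qs = 5·4 - 11 = 9.
The quantity actually transacted is the short side, supply: 9.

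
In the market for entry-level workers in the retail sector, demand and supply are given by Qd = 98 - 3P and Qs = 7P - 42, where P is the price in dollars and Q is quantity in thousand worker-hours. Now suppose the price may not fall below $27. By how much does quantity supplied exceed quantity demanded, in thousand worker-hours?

Without the control the market clears where 98 - 3P = 7P - 42, i.e. P* = 14 and Q* = 56.
The floor of 27 is above the equilibrium price 14, so it binds.
At P = 27: Qd = 98 - 3·27 = 17 and Qs = 7·27 - 42 = 147.
Surplus = Qs - Qd = 147 - 17 = 130.

130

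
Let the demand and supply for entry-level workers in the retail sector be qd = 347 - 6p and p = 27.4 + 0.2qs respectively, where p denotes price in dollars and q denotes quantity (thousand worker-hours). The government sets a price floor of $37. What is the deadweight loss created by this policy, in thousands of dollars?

0

Rearranging supply gives qs = 5p - 137. Setting quantity demanded equal to quantity supplied, 347 - 6p = 5p - 137, gives p* = 44 and q* = 83.
Since 37 is below p* = 44, the floor does not bind and the free-market outcome prevails.
Since the control does not bind, no trades are prevented and deadweight loss is zero.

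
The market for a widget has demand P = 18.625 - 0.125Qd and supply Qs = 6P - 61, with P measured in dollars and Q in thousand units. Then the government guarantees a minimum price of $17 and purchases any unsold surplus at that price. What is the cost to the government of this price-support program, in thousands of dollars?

Rearranging demand gives Qd = 149 - 8P. Equilibrium: 149 - 8P = 6P - 61, so 210 = 14P and P* = 15, Q* = 29.
The floor of 17 is above the equilibrium price 15, so it binds.
At P = 17: Qd = 149 - 8·17 = 13 and Qs = 6·17 - 61 = 41.
Surplus = Qs - Qd = 28.
Government expenditure = surplus × support price = 28 × 17 = 476.

476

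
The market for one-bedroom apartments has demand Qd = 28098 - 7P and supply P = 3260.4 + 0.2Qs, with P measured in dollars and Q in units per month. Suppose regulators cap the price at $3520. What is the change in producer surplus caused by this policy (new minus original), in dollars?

Rearranging supply gives Qs = 5P - 16302. In a free market, 28098 - 7P = 5P - 16302 gives the equilibrium P* = 3700, Q* = 2198.
Because the ceiling (3520) lies below the market-clearing price, it is binding.
At P = 3520: Qd = 28098 - 7·3520 = 3458 and Qs = 5·3520 - 16302 = 1298.
Producer surplus without the control is ½ · (3700 - 3260.4) · 2198 = 483120.4.
With the ceiling, producers sell 1298 units at 3520, so PS = ½ · (3520 - 3260.4) · 1298 = 168480.4.
Change in producer surplus = 168480.4 - 483120.4 = -314640.

-314640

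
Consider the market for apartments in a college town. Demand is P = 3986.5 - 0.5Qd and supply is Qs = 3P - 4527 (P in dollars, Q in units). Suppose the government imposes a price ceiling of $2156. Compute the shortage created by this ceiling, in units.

1720

Rearranging demand gives Qd = 7973 - 2P. Equilibrium: 7973 - 2P = 3P - 4527, so 12500 = 5P and P* = 2500, Q* = 2973.
The ceiling of 2156 is below the equilibrium price 2500, so it binds.
At P = 2156: Qd = 7973 - 2·2156 = 3661 and Qs = 3·2156 - 4527 = 1941.
Shortage = Qd - Qs = 3661 - 1941 = 1720.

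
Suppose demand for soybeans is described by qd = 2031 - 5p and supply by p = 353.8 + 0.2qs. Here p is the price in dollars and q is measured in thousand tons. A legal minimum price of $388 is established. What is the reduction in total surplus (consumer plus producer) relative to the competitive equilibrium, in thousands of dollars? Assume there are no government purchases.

320

Rearranging supply gives qs = 5p - 1769. In a free market, 2031 - 5p = 5p - 1769 gives the equilibrium p* = 380, q* = 131.
The floor of 388 is above the equilibrium price 380, so it binds.
At p = 388: qd = 2031 - 5·388 = 91 and qs = 5·388 - 1769 = 171.
Quantity traded falls to 91. At q = 91 the demand price is (2031 - 91)/5 = 388 and the supply price is (1769 + 91)/5 = 372.
Deadweight loss = ½ · (388 - 372) · (131 - 91) = ½ · 16 · 40 = 320.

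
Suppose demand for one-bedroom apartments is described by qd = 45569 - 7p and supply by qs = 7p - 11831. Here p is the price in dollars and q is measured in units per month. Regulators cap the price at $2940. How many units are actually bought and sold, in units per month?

8749

Setting quantity demanded equal to quantity supplied, 45569 - 7p = 7p - 11831, gives p* = 4100 and q* = 16869.
The ceiling of 2940 is below the equilibrium price 4100, so it binds.
At p = 2940: qd = 45569 - 7·2940 = 24989 and qs = 7·2940 - 11831 = 8749.
The quantity actually transacted is the short side, supply: 8749.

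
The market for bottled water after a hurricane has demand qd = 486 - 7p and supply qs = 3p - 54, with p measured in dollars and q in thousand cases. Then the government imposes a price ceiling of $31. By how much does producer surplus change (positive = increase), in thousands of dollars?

In a free market, 486 - 7p = 3p - 54 gives the equilibrium p* = 54, q* = 108.
The ceiling of 31 is below the equilibrium price 54, so it binds.
At p = 31: qd = 486 - 7·31 = 269 and qs = 3·31 - 54 = 39.
Producer surplus without the control is ½ · (54 - 18) · 108 = 1944.
With the ceiling, producers sell 39 units at 31, so PS = ½ · (31 - 18) · 39 = 253.5.
Change in producer surplus = 253.5 - 1944 = -1690.5.

-1690.5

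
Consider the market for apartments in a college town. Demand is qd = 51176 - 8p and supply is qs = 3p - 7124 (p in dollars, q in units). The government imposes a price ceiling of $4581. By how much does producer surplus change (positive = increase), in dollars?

-5534502.5

Equilibrium: 51176 - 8p = 3p - 7124, so 58300 = 11p and p* = 5300, q* = 8776.
Because the ceiling (4581) lies below the market-clearing price, it is binding.
At p = 4581: qd = 51176 - 8·4581 = 14528 and qs = 3·4581 - 7124 = 6619.
Producer surplus without the control is ½ · (5300 - 7124/3) · 8776 = 38509088/3.
With the ceiling, producers sell 6619 units at 4581, so PS = ½ · (4581 - 7124/3) · 6619 = 43811161/6.
Change in producer surplus = 43811161/6 - 38509088/3 = -5534502.5.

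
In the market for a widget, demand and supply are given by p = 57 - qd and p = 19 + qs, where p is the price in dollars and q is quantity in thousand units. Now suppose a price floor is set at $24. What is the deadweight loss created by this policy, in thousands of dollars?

Rearranging demand gives qd = 57 - p; rearranging supply gives qs = p - 19. Without the control the market clears where 57 - p = p - 19, i.e. p* = 38 and q* = 19.
Since 24 is below p* = 38, the floor does not bind and the free-market outcome prevails.
Since the control does not bind, no trades are prevented and deadweight loss is zero.

0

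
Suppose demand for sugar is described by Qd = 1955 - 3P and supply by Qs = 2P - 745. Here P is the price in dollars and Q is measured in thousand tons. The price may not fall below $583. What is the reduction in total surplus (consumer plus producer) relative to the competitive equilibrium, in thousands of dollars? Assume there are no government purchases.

In a free market, 1955 - 3P = 2P - 745 gives the equilibrium P* = 540, Q* = 335.
Because the floor (583) lies above the market-clearing price, it is binding.
At P = 583: Qd = 1955 - 3·583 = 206 and Qs = 2·583 - 745 = 421.
Quantity traded falls to 206. At Q = 206 the demand price is (1955 - 206)/3 = 583 and the supply price is (745 + 206)/2 = 475.5.
Deadweight loss = ½ · (583 - 475.5) · (335 - 206) = ½ · 107.5 · 129 = 6933.75.

6933.75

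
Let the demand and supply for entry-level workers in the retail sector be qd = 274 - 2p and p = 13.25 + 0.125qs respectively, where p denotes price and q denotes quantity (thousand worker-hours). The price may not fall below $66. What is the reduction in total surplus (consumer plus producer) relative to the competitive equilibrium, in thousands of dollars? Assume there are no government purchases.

980

Rearranging supply gives qs = 8p - 106. Setting quantity demanded equal to quantity supplied, 274 - 2p = 8p - 106, gives p* = 38 and q* = 198.
Since 66 > 38, the floor is binding.
At p = 66: qd = 274 - 2·66 = 142 and qs = 8·66 - 106 = 422.
Quantity traded falls to 142. At q = 142 the demand price is (274 - 142)/2 = 66 and the supply price is (106 + 142)/8 = 31.
Deadweight loss = ½ · (66 - 31) · (198 - 142) = ½ · 35 · 56 = 980.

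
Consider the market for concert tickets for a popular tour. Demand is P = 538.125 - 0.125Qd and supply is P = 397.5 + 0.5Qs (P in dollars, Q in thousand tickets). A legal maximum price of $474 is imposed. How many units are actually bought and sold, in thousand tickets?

153

Rearranging demand gives Qd = 4305 - 8P; rearranging supply gives Qs = 2P - 795. Setting quantity demanded equal to quantity supplied, 4305 - 8P = 2P - 795, gives P* = 510 and Q* = 225.
The ceiling of 474 is below the equilibrium price 510, so it binds.
At P = 474: Qd = 4305 - 8·474 = 513 and Qs = 2·474 - 795 = 153.
The quantity actually transacted is the short side, supply: 153.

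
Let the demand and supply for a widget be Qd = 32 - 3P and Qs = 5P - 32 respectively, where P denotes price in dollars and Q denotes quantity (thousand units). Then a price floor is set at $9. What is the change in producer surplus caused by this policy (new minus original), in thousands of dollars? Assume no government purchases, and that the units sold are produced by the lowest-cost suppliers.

4.1

Equilibrium: 32 - 3P = 5P - 32, so 64 = 8P and P* = 8, Q* = 8.
The floor of 9 is above the equilibrium price 8, so it binds.
At P = 9: Qd = 32 - 3·9 = 5 and Qs = 5·9 - 32 = 13.
Producer surplus without the control is ½ · (8 - 6.4) · 8 = 6.4.
With the floor, 5 units are sold at 9. The supply price at Q = 5 is 7.4, so PS = ½ · [(9 - 6.4) + (9 - 7.4)] · 5 = 10.5.
Change in producer surplus = 10.5 - 6.4 = 4.1.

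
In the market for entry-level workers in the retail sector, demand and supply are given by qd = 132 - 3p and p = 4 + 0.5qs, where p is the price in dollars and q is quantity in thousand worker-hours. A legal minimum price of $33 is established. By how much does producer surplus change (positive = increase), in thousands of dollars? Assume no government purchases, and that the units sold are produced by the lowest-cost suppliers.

108.75

Rearranging supply gives qs = 2p - 8. In a free market, 132 - 3p = 2p - 8 gives the equilibrium p* = 28, q* = 48.
The floor of 33 is above the equilibrium price 28, so it binds.
At p = 33: qd = 132 - 3·33 = 33 and qs = 2·33 - 8 = 58.
Producer surplus without the control is ½ · (28 - 4) · 48 = 576.
With the floor, 33 units are sold at 33. The supply price at q = 33 is 20.5, so PS = ½ · [(33 - 4) + (33 - 20.5)] · 33 = 684.75.
Change in producer surplus = 684.75 - 576 = 108.75.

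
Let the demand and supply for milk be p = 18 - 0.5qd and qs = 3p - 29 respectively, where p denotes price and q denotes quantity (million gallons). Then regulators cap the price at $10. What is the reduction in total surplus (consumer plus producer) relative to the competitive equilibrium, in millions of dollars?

33.75

Rearranging demand gives qd = 36 - 2p. Without the control the market clears where 36 - 2p = 3p - 29, i.e. p* = 13 and q* = 10.
Because the ceiling (10) lies below the market-clearing price, it is binding.
At p = 10: qd = 36 - 2·10 = 16 and qs = 3·10 - 29 = 1.
Quantity traded falls to 1. At q = 1 the demand price is (36 - 1)/2 = 17.5 and the supply price is (29 + 1)/3 = 10.
Deadweight loss = ½ · (17.5 - 10) · (10 - 1) = ½ · 7.5 · 9 = 33.75.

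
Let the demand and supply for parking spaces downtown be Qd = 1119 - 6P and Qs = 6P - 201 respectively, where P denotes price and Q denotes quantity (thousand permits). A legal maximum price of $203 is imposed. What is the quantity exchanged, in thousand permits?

Setting quantity demanded equal to quantity supplied, 1119 - 6P = 6P - 201, gives P* = 110 and Q* = 459.
The ceiling of 203 is above the equilibrium price 110, so it is not binding; the market clears at P* = 110, Q* = 459.

459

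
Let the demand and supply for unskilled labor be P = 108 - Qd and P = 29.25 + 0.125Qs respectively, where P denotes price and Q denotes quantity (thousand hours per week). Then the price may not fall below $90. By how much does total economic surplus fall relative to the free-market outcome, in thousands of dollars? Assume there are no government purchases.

Rearranging demand gives Qd = 108 - P; rearranging supply gives Qs = 8P - 234. Setting quantity demanded equal to quantity supplied, 108 - P = 8P - 234, gives P* = 38 and Q* = 70.
Because the floor (90) lies above the market-clearing price, it is binding.
At P = 90: Qd = 108 - 90 = 18 and Qs = 8·90 - 234 = 486.
Quantity traded falls to 18. At Q = 18 the demand price is 108 - 18 = 90 and the supply price is (234 + 18)/8 = 31.5.
Deadweight loss = ½ · (90 - 31.5) · (70 - 18) = ½ · 58.5 · 52 = 1521.

1521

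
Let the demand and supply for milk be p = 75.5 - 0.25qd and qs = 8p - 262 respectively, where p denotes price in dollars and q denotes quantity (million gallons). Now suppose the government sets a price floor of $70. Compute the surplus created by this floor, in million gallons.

Rearranging demand gives qd = 302 - 4p. In a free market, 302 - 4p = 8p - 262 gives the equilibrium p* = 47, q* = 114.
Because the floor (70) lies above the market-clearing price, it is binding.
At p = 70: qd = 302 - 4·70 = 22 and qs = 8·70 - 262 = 298.
Surplus = qs - qd = 298 - 22 = 276.

276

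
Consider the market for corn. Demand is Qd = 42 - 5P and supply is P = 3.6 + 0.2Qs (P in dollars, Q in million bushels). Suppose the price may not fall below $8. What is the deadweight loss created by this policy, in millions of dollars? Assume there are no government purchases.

20

Rearranging supply gives Qs = 5P - 18. Without the control the market clears where 42 - 5P = 5P - 18, i.e. P* = 6 and Q* = 12.
Since 8 > 6, the floor is binding.
At P = 8: Qd = 42 - 5·8 = 2 and Qs = 5·8 - 18 = 22.
Quantity traded falls to 2. At Q = 2 the demand price is (42 - 2)/5 = 8 and the supply price is (18 + 2)/5 = 4.
Deadweight loss = ½ · (8 - 4) · (12 - 2) = ½ · 4 · 10 = 20.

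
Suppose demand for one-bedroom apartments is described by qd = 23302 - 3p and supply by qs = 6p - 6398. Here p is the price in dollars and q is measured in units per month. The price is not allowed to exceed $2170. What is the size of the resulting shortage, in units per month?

Without the control the market clears where 23302 - 3p = 6p - 6398, i.e. p* = 3300 and q* = 13402.
Since 2170 < 3300, the ceiling is binding.
At p = 2170: qd = 23302 - 3·2170 = 16792 and qs = 6·2170 - 6398 = 6622.
Shortage = qd - qs = 16792 - 6622 = 10170.

10170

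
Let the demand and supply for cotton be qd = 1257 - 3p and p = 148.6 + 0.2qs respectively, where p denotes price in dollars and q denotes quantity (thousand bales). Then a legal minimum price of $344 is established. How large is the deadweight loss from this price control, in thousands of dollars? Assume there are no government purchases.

Rearranging supply gives qs = 5p - 743. In a free market, 1257 - 3p = 5p - 743 gives the equilibrium p* = 250, q* = 507.
The floor of 344 is above the equilibrium price 250, so it binds.
At p = 344: qd = 1257 - 3·344 = 225 and qs = 5·344 - 743 = 977.
Quantity traded falls to 225. At q = 225 the demand price is (1257 - 225)/3 = 344 and the supply price is (743 + 225)/5 = 193.6.
Deadweight loss = ½ · (344 - 193.6) · (507 - 225) = ½ · 150.4 · 282 = 21206.4.

21206.4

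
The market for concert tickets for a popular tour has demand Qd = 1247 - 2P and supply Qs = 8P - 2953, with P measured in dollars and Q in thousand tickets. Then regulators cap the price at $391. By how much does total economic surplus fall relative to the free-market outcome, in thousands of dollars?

16820

Equilibrium: 1247 - 2P = 8P - 2953, so 4200 = 10P and P* = 420, Q* = 407.
Since 391 < 420, the ceiling is binding.
At P = 391: Qd = 1247 - 2·391 = 465 and Qs = 8·391 - 2953 = 175.
Quantity traded falls to 175. At Q = 175 the demand price is (1247 - 175)/2 = 536 and the supply price is (2953 + 175)/8 = 391.
Deadweight loss = ½ · (536 - 391) · (407 - 175) = ½ · 145 · 232 = 16820.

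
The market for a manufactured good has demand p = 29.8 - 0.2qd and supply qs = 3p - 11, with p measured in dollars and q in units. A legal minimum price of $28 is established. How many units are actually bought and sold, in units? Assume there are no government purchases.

9

Rearranging demand gives qd = 149 - 5p. Equilibrium: 149 - 5p = 3p - 11, so 160 = 8p and p* = 20, q* = 49.
Because the floor (28) lies above the market-clearing price, it is binding.
At p = 28: qd = 149 - 5·28 = 9 and qs = 3·28 - 11 = 73.
The quantity actually transacted is the short side, demand: 9.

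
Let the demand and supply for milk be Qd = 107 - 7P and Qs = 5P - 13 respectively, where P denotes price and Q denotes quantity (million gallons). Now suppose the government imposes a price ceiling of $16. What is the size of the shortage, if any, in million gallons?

Equilibrium: 107 - 7P = 5P - 13, so 120 = 12P and P* = 10, Q* = 37.
The ceiling of 16 is above the equilibrium price 10, so it is not binding; the market clears at P* = 10, Q* = 37.
Since the control does not bind, there is no shortage.

0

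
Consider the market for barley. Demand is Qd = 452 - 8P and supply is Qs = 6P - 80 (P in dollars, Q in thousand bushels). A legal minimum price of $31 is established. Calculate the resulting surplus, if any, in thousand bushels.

Equilibrium: 452 - 8P = 6P - 80, so 532 = 14P and P* = 38, Q* = 148.
The floor of 31 is below the equilibrium price 38, so it is not binding; the market clears at P* = 38, Q* = 148.
Since the control does not bind, there is no surplus.

0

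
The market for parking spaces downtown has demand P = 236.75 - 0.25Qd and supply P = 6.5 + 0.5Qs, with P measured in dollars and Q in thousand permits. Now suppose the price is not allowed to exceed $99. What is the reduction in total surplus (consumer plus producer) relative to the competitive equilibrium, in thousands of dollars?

5581.5

Rearranging demand gives Qd = 947 - 4P; rearranging supply gives Qs = 2P - 13. Without the control the market clears where 947 - 4P = 2P - 13, i.e. P* = 160 and Q* = 307.
The ceiling of 99 is below the equilibrium price 160, so it binds.
At P = 99: Qd = 947 - 4·99 = 551 and Qs = 2·99 - 13 = 185.
Quantity traded falls to 185. At Q = 185 the demand price is (947 - 185)/4 = 190.5 and the supply price is (13 + 185)/2 = 99.
Deadweight loss = ½ · (190.5 - 99) · (307 - 185) = ½ · 91.5 · 122 = 5581.5.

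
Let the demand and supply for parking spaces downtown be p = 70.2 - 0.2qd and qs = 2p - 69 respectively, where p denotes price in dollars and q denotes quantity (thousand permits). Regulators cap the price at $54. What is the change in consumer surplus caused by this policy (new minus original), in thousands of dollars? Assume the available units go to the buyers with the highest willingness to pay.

Rearranging demand gives qd = 351 - 5p. Setting quantity demanded equal to quantity supplied, 351 - 5p = 2p - 69, gives p* = 60 and q* = 51.
Because the ceiling (54) lies below the market-clearing price, it is binding.
At p = 54: qd = 351 - 5·54 = 81 and qs = 2·54 - 69 = 39.
Consumer surplus without the control is ½ · (70.2 - 60) · 51 = 260.1.
With the ceiling, 39 units are sold at 54 (assume they go to the highest-value buyers). The demand price at q = 39 is 62.4, so CS = ½ · [(70.2 - 54) + (62.4 - 54)] · 39 = 479.7.
Change in consumer surplus = 479.7 - 260.1 = 219.6.

219.6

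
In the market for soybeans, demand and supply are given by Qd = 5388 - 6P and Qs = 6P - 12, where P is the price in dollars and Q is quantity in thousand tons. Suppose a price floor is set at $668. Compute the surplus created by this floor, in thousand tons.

2616

Setting quantity demanded equal to quantity supplied, 5388 - 6P = 6P - 12, gives P* = 450 and Q* = 2688.
The floor of 668 is above the equilibrium price 450, so it binds.
At P = 668: Qd = 5388 - 6·668 = 1380 and Qs = 6·668 - 12 = 3996.
Surplus = Qs - Qd = 3996 - 1380 = 2616.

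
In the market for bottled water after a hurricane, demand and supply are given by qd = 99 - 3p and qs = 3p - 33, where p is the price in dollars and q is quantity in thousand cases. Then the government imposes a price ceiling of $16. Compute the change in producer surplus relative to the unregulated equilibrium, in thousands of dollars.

In a free market, 99 - 3p = 3p - 33 gives the equilibrium p* = 22, q* = 33.
Since 16 < 22, the ceiling is binding.
At p = 16: qd = 99 - 3·16 = 51 and qs = 3·16 - 33 = 15.
Producer surplus without the control is ½ · (22 - 11) · 33 = 181.5.
With the ceiling, producers sell 15 units at 16, so PS = ½ · (16 - 11) · 15 = 37.5.
Change in producer surplus = 37.5 - 181.5 = -144.

-144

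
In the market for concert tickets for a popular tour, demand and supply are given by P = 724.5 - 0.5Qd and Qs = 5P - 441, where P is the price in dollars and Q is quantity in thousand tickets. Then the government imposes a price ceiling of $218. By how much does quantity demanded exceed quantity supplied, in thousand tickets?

364

Rearranging demand gives Qd = 1449 - 2P. In a free market, 1449 - 2P = 5P - 441 gives the equilibrium P* = 270, Q* = 909.
The ceiling of 218 is below the equilibrium price 270, so it binds.
At P = 218: Qd = 1449 - 2·218 = 1013 and Qs = 5·218 - 441 = 649.
Shortage = Qd - Qs = 1013 - 649 = 364.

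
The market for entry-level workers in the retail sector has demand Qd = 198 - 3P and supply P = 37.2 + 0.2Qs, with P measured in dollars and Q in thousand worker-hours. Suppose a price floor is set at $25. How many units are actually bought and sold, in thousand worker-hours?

Rearranging supply gives Qs = 5P - 186. Setting quantity demanded equal to quantity supplied, 198 - 3P = 5P - 186, gives P* = 48 and Q* = 54.
Since 25 is below P* = 48, the floor does not bind and the free-market outcome prevails.

54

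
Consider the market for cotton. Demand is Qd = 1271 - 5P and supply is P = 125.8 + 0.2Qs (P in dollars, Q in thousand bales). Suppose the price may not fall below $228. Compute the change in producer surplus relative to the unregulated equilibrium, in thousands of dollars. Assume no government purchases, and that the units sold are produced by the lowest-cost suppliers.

1368

Rearranging supply gives Qs = 5P - 629. In a free market, 1271 - 5P = 5P - 629 gives the equilibrium P* = 190, Q* = 321.
Because the floor (228) lies above the market-clearing price, it is binding.
At P = 228: Qd = 1271 - 5·228 = 131 and Qs = 5·228 - 629 = 511.
Producer surplus without the control is ½ · (190 - 125.8) · 321 = 10304.1.
With the floor, 131 units are sold at 228. The supply price at Q = 131 is 152, so PS = ½ · [(228 - 125.8) + (228 - 152)] · 131 = 11672.1.
Change in producer surplus = 11672.1 - 10304.1 = 1368.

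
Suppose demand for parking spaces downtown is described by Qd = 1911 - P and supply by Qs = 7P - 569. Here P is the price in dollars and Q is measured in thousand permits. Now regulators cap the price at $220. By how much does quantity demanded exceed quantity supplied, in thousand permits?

Equilibrium: 1911 - P = 7P - 569, so 2480 = 8P and P* = 310, Q* = 1601.
The ceiling of 220 is below the equilibrium price 310, so it binds.
At P = 220: Qd = 1911 - 220 = 1691 and Qs = 7·220 - 569 = 971.
Shortage = Qd - Qs = 1691 - 971 = 720.

720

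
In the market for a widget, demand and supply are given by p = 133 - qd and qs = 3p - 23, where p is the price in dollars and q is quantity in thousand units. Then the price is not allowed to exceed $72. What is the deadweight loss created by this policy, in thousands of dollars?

0

Rearranging demand gives qd = 133 - p. Without the control the market clears where 133 - p = 3p - 23, i.e. p* = 39 and q* = 94.
The ceiling of 72 is above the equilibrium price 39, so it is not binding; the market clears at p* = 39, q* = 94.
Since the control does not bind, no trades are prevented and deadweight loss is zero.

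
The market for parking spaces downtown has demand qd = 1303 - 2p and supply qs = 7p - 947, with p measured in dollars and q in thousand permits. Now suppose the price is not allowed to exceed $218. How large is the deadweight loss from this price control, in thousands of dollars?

16128

Without the control the market clears where 1303 - 2p = 7p - 947, i.e. p* = 250 and q* = 803.
The ceiling of 218 is below the equilibrium price 250, so it binds.
At p = 218: qd = 1303 - 2·218 = 867 and qs = 7·218 - 947 = 579.
Quantity traded falls to 579. At q = 579 the demand price is (1303 - 579)/2 = 362 and the supply price is (947 + 579)/7 = 218.
Deadweight loss = ½ · (362 - 218) · (803 - 579) = ½ · 144 · 224 = 16128.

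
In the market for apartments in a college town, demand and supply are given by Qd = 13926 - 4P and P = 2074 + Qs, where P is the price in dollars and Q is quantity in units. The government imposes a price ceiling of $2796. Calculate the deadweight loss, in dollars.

Rearranging supply gives Qs = P - 2074. Without the control the market clears where 13926 - 4P = P - 2074, i.e. P* = 3200 and Q* = 1126.
Because the ceiling (2796) lies below the market-clearing price, it is binding.
At P = 2796: Qd = 13926 - 4·2796 = 2742 and Qs = 2796 - 2074 = 722.
Quantity traded falls to 722. At Q = 722 the demand price is (13926 - 722)/4 = 3301 and the supply price is 2074 + 722 = 2796.
Deadweight loss = ½ · (3301 - 2796) · (1126 - 722) = ½ · 505 · 404 = 102010.

102010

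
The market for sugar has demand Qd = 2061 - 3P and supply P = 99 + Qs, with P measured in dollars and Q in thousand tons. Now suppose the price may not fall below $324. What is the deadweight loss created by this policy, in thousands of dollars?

Rearranging supply gives Qs = P - 99. In a free market, 2061 - 3P = P - 99 gives the equilibrium P* = 540, Q* = 441.
Since 324 is below P* = 540, the floor does not bind and the free-market outcome prevails.
Since the control does not bind, no trades are prevented and deadweight loss is zero.

0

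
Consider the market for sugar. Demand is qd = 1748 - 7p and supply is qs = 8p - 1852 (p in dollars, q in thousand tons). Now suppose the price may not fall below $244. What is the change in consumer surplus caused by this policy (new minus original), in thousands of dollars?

-216

In a free market, 1748 - 7p = 8p - 1852 gives the equilibrium p* = 240, q* = 68.
The floor of 244 is above the equilibrium price 240, so it binds.
At p = 244: qd = 1748 - 7·244 = 40 and qs = 8·244 - 1852 = 100.
Consumer surplus without the control is ½ · (1748/7 - 240) · 68 = 2312/7.
With the floor, consumers buy 40 units at 244, so CS = ½ · (1748/7 - 244) · 40 = 800/7.
Change in consumer surplus = 800/7 - 2312/7 = -216.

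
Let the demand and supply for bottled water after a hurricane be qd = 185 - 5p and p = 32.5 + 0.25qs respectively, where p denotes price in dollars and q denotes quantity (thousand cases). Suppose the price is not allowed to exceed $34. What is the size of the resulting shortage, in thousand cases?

Rearranging supply gives qs = 4p - 130. Equilibrium: 185 - 5p = 4p - 130, so 315 = 9p and p* = 35, q* = 10.
The ceiling of 34 is below the equilibrium price 35, so it binds.
At p = 34: qd = 185 - 5·34 = 15 and qs = 4·34 - 130 = 6.
Shortage = qd - qs = 15 - 6 = 9.

9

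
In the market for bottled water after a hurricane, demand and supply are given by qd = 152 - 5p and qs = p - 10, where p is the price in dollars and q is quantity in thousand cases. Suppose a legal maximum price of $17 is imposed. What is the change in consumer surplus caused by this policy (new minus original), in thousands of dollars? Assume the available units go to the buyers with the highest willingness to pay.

In a free market, 152 - 5p = p - 10 gives the equilibrium p* = 27, q* = 17.
The ceiling of 17 is below the equilibrium price 27, so it binds.
At p = 17: qd = 152 - 5·17 = 67 and qs = 17 - 10 = 7.
Consumer surplus without the control is ½ · (30.4 - 27) · 17 = 28.9.
With the ceiling, 7 units are sold at 17 (assume they go to the highest-value buyers). The demand price at q = 7 is 29, so CS = ½ · [(30.4 - 17) + (29 - 17)] · 7 = 88.9.
Change in consumer surplus = 88.9 - 28.9 = 60.

60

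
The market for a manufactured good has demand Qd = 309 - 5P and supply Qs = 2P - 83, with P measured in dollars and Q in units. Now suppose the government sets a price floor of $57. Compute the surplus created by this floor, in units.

Setting quantity demanded equal to quantity supplied, 309 - 5P = 2P - 83, gives P* = 56 and Q* = 29.
The floor of 57 is above the equilibrium price 56, so it binds.
At P = 57: Qd = 309 - 5·57 = 24 and Qs = 2·57 - 83 = 31.
Surplus = Qs - Qd = 31 - 24 = 7.

7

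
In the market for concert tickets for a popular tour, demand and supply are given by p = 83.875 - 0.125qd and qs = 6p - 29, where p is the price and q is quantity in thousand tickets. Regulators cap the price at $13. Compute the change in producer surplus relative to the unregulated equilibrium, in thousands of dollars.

-5920

Rearranging demand gives qd = 671 - 8p. Equilibrium: 671 - 8p = 6p - 29, so 700 = 14p and p* = 50, q* = 271.
The ceiling of 13 is below the equilibrium price 50, so it binds.
At p = 13: qd = 671 - 8·13 = 567 and qs = 6·13 - 29 = 49.
Producer surplus without the control is ½ · (50 - 29/6) · 271 = 73441/12.
With the ceiling, producers sell 49 units at 13, so PS = ½ · (13 - 29/6) · 49 = 2401/12.
Change in producer surplus = 2401/12 - 73441/12 = -5920.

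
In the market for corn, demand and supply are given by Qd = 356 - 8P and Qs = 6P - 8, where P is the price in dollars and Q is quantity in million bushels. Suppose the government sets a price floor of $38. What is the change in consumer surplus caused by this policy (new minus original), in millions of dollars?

-1200

Setting quantity demanded equal to quantity supplied, 356 - 8P = 6P - 8, gives P* = 26 and Q* = 148.
The floor of 38 is above the equilibrium price 26, so it binds.
At P = 38: Qd = 356 - 8·38 = 52 and Qs = 6·38 - 8 = 220.
Consumer surplus without the control is ½ · (44.5 - 26) · 148 = 1369.
With the floor, consumers buy 52 units at 38, so CS = ½ · (44.5 - 38) · 52 = 169.
Change in consumer surplus = 169 - 1369 = -1200.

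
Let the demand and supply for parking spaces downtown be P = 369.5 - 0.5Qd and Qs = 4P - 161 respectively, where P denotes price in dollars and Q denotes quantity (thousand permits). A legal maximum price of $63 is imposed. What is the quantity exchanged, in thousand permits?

91

Rearranging demand gives Qd = 739 - 2P. In a free market, 739 - 2P = 4P - 161 gives the equilibrium P* = 150, Q* = 439.
The ceiling of 63 is below the equilibrium price 150, so it binds.
At P = 63: Qd = 739 - 2·63 = 613 and Qs = 4·63 - 161 = 91.
The quantity actually transacted is the short side, supply: 91.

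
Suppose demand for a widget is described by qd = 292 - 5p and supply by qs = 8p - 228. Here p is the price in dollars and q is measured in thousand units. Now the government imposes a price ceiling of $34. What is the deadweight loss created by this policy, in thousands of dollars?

374.4

Equilibrium: 292 - 5p = 8p - 228, so 520 = 13p and p* = 40, q* = 92.
The ceiling of 34 is below the equilibrium price 40, so it binds.
At p = 34: qd = 292 - 5·34 = 122 and qs = 8·34 - 228 = 44.
Quantity traded falls to 44. At q = 44 the demand price is (292 - 44)/5 = 49.6 and the supply price is (228 + 44)/8 = 34.
Deadweight loss = ½ · (49.6 - 34) · (92 - 44) = ½ · 15.6 · 48 = 374.4.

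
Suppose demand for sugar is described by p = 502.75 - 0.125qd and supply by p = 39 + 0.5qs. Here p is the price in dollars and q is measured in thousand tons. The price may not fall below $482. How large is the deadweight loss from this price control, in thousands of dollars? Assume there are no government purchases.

Rearranging demand gives qd = 4022 - 8p; rearranging supply gives qs = 2p - 78. Equilibrium: 4022 - 8p = 2p - 78, so 4100 = 10p and p* = 410, q* = 742.
The floor of 482 is above the equilibrium price 410, so it binds.
At p = 482: qd = 4022 - 8·482 = 166 and qs = 2·482 - 78 = 886.
Quantity traded falls to 166. At q = 166 the demand price is (4022 - 166)/8 = 482 and the supply price is (78 + 166)/2 = 122.
Deadweight loss = ½ · (482 - 122) · (742 - 166) = ½ · 360 · 576 = 103680.

103680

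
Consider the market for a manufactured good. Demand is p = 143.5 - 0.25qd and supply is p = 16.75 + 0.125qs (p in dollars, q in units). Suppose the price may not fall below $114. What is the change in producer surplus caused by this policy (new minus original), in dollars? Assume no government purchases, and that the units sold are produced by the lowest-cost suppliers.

Rearranging demand gives qd = 574 - 4p; rearranging supply gives qs = 8p - 134. Without the control the market clears where 574 - 4p = 8p - 134, i.e. p* = 59 and q* = 338.
Since 114 > 59, the floor is binding.
At p = 114: qd = 574 - 4·114 = 118 and qs = 8·114 - 134 = 778.
Producer surplus without the control is ½ · (59 - 16.75) · 338 = 7140.25.
With the floor, 118 units are sold at 114. The supply price at q = 118 is 31.5, so PS = ½ · [(114 - 16.75) + (114 - 31.5)] · 118 = 10605.25.
Change in producer surplus = 10605.25 - 7140.25 = 3465.

3465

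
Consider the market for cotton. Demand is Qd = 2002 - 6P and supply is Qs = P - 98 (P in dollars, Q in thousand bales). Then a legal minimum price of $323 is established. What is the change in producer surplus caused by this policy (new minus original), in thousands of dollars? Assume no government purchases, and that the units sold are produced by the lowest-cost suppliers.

Equilibrium: 2002 - 6P = P - 98, so 2100 = 7P and P* = 300, Q* = 202.
The floor of 323 is above the equilibrium price 300, so it binds.
At P = 323: Qd = 2002 - 6·323 = 64 and Qs = 323 - 98 = 225.
Producer surplus without the control is ½ · (300 - 98) · 202 = 20402.
With the floor, 64 units are sold at 323. The supply price at Q = 64 is 162, so PS = ½ · [(323 - 98) + (323 - 162)] · 64 = 12352.
Change in producer surplus = 12352 - 20402 = -8050.

-8050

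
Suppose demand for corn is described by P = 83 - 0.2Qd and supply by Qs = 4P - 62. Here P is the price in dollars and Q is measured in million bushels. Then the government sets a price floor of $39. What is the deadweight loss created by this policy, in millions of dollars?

Rearranging demand gives Qd = 415 - 5P. Without the control the market clears where 415 - 5P = 4P - 62, i.e. P* = 53 and Q* = 150.
The floor of 39 is below the equilibrium price 53, so it is not binding; the market clears at P* = 53, Q* = 150.
Since the control does not bind, no trades are prevented and deadweight loss is zero.

0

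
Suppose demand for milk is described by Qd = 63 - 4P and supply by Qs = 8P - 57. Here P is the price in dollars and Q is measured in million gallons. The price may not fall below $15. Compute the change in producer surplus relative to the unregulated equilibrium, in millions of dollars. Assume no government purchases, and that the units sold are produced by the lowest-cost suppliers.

-10

Setting quantity demanded equal to quantity supplied, 63 - 4P = 8P - 57, gives P* = 10 and Q* = 23.
Because the floor (15) lies above the market-clearing price, it is binding.
At P = 15: Qd = 63 - 4·15 = 3 and Qs = 8·15 - 57 = 63.
Producer surplus without the control is ½ · (10 - 7.125) · 23 = 33.0625.
With the floor, 3 units are sold at 15. The supply price at Q = 3 is 7.5, so PS = ½ · [(15 - 7.125) + (15 - 7.5)] · 3 = 23.0625.
Change in producer surplus = 23.0625 - 33.0625 = -10.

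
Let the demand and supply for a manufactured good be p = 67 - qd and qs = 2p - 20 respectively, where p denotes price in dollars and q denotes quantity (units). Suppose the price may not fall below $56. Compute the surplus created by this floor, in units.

Rearranging demand gives qd = 67 - p. In a free market, 67 - p = 2p - 20 gives the equilibrium p* = 29, q* = 38.
Since 56 > 29, the floor is binding.
At p = 56: qd = 67 - 56 = 11 and qs = 2·56 - 20 = 92.
Surplus = qs - qd = 92 - 11 = 81.

81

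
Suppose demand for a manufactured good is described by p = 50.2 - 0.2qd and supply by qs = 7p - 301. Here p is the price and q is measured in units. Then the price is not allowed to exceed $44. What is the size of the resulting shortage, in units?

24

Rearranging demand gives qd = 251 - 5p. Without the control the market clears where 251 - 5p = 7p - 301, i.e. p* = 46 and q* = 21.
Since 44 < 46, the ceiling is binding.
At p = 44: qd = 251 - 5·44 = 31 and qs = 7·44 - 301 = 7.
Shortage = qd - qs = 31 - 7 = 24.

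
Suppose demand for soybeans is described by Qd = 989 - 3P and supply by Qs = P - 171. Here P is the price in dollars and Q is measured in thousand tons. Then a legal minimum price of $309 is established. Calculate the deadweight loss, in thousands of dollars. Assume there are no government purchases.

Without the control the market clears where 989 - 3P = P - 171, i.e. P* = 290 and Q* = 119.
Because the floor (309) lies above the market-clearing price, it is binding.
At P = 309: Qd = 989 - 3·309 = 62 and Qs = 309 - 171 = 138.
Quantity traded falls to 62. At Q = 62 the demand price is (989 - 62)/3 = 309 and the supply price is 171 + 62 = 233.
Deadweight loss = ½ · (309 - 233) · (119 - 62) = ½ · 76 · 57 = 2166.

2166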